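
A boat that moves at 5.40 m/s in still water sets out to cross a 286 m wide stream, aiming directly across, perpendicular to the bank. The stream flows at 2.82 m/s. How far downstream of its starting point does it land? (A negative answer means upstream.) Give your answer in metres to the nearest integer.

149 m

Perpendicular speed = 5.400 m/s; crossing time = 286 / 5.400 = 52.963 s.
Net downstream speed = 2.820 m/s.
Drift = 2.820 × 52.963 = 149.356 m (downstream).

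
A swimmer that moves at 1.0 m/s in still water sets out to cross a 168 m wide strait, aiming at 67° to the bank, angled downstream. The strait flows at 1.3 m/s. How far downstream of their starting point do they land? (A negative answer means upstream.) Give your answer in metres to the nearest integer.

Perpendicular speed = 0.921 m/s; crossing time = 168 / 0.921 = 182.509 s.
Net downstream speed = 1.691 m/s.
Drift = 1.691 × 182.509 = 308.573 m (downstream).

309 m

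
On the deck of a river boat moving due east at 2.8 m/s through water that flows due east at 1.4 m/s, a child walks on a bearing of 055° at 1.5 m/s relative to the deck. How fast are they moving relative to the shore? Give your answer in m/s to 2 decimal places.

In east/north components (m/s): child relative to river boat = (1.229, 0.860); river boat relative to water = (2.800, 0.000); water relative to ground = (1.400, 0.000).
Sum = (5.429, 0.860) m/s.
Speed = |(5.429, 0.860)| = 5.496 m/s.

5.50 m/s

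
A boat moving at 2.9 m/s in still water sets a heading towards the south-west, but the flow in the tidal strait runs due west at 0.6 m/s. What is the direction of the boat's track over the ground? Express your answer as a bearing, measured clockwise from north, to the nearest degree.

Taking east as x and north as y: velocity relative to the water = (-2.051, -2.051) m/s; the water relative to ground = (-0.600, 0.000) m/s.
Velocity relative to ground = (-2.051, -2.051) + (-0.600, 0.000) = (-2.651, -2.051) m/s.
Bearing = atan2(-2.65, -2.05) = 232.27° clockwise from north.

232°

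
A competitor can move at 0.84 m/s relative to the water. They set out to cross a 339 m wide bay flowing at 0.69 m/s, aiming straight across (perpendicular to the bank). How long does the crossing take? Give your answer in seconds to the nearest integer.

404 s

The component of the competitor's velocity perpendicular to the bank is 0.84 m/s.
The flow acts along the bank and has no component across it.
Time = 339 / 0.840 = 403.571 s.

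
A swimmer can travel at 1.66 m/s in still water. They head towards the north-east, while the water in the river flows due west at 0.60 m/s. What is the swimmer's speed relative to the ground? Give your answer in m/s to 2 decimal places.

1.31 m/s

Taking east as x and north as y: velocity relative to the water = (1.174, 1.174) m/s; the water relative to ground = (-0.600, 0.000) m/s.
Velocity relative to ground = (1.174, 1.174) + (-0.600, 0.000) = (0.574, 1.174) m/s.
Speed = |(0.574, 1.174)| = 1.307 m/s.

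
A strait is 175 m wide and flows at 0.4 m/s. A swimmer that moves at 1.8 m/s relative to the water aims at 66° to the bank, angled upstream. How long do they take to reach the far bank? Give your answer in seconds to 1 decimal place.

The component of the swimmer's velocity perpendicular to the bank is 1.8 × sin 66° = 1.644 m/s.
The flow acts along the bank and has no component across it.
Time = 175 / 1.644 = 106.423 s.

106.4 s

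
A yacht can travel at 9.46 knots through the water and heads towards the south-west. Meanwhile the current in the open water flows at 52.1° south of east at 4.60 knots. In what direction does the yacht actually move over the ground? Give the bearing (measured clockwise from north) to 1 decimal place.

Taking east as x and north as y: velocity relative to the water = (-6.689, -6.689) knots; the water relative to ground = (2.826, -3.630) knots.
Velocity relative to ground = (-6.689, -6.689) + (2.826, -3.630) = (-3.864, -10.319) knots.
Bearing = atan2(-3.86, -10.32) = 200.53° clockwise from north.

200.5°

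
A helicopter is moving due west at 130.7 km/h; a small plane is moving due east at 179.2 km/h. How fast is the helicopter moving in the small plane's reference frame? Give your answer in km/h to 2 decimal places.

309.90 km/h

Taking east as x and north as y: helicopter velocity = (-130.700, 0.000) km/h; small plane velocity = (179.200, 0.000) km/h.
Velocity of helicopter relative to small plane = (-130.700, 0.000) − (179.200, 0.000) = (-309.900, 0.000) km/h.
Magnitude = |(-309.900, 0.000)| = 309.900 km/h.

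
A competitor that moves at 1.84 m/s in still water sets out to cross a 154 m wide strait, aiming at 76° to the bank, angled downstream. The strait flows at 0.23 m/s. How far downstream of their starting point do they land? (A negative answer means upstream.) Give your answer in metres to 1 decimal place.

Perpendicular speed = 1.785 m/s; crossing time = 154 / 1.785 = 86.258 s.
Net downstream speed = 0.675 m/s.
Drift = 0.675 × 86.258 = 58.236 m (downstream).

58.2 m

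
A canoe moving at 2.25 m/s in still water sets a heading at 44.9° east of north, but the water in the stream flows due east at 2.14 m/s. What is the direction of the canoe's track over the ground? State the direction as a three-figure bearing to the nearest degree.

Taking east as x and north as y: velocity relative to the water = (1.588, 1.594) m/s; the water relative to ground = (2.140, 0.000) m/s.
Velocity relative to ground = (1.588, 1.594) + (2.140, 0.000) = (3.728, 1.594) m/s.
Bearing = atan2(3.73, 1.59) = 66.85° clockwise from north.

067°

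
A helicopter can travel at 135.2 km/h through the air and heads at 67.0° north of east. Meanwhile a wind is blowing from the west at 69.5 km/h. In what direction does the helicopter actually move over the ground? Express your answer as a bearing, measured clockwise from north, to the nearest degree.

Taking east as x and north as y: velocity relative to the air = (52.827, 124.452) km/h; the air relative to ground = (69.500, 0.000) km/h.
Velocity relative to ground = (52.827, 124.452) + (69.500, 0.000) = (122.327, 124.452) km/h.
Bearing = atan2(122.33, 124.45) = 44.51° clockwise from north.

045°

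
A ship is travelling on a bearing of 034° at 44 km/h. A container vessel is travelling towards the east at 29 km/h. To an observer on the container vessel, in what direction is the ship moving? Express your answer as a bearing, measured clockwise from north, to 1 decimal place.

Taking east as x and north as y: ship velocity = (24.604, 36.478) km/h; container vessel velocity = (29.000, 0.000) km/h.
Velocity of ship relative to container vessel = (24.604, 36.478) − (29.000, 0.000) = (-4.396, 36.478) km/h.
Bearing = atan2(-4.40, 36.48) = 353.13° clockwise from north.

353.1°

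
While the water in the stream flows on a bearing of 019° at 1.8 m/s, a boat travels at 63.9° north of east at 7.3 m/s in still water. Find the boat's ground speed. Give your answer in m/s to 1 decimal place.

9.1 m/s

Taking east as x and north as y: velocity relative to the water = (3.212, 6.556) m/s; the water relative to ground = (0.586, 1.702) m/s.
Velocity relative to ground = (3.212, 6.556) + (0.586, 1.702) = (3.798, 8.258) m/s.
Speed = |(3.798, 8.258)| = 9.089 m/s.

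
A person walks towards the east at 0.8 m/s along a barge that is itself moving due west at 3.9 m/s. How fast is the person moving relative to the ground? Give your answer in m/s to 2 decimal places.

Taking east as x and north as y: barge velocity = (-3.900, 0.000) m/s; person velocity relative to barge = (0.800, 0.000) m/s.
Velocity relative to ground = (-3.900, 0.000) + (0.800, 0.000) = (-3.100, 0.000) m/s.
Speed = |(-3.100, 0.000)| = 3.100 m/s.

3.10 m/s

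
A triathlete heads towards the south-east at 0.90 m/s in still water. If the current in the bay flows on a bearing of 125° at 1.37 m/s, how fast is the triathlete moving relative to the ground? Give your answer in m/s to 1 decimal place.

2.3 m/s

Taking east as x and north as y: velocity relative to the water = (0.636, -0.636) m/s; the water relative to ground = (1.122, -0.786) m/s.
Velocity relative to ground = (0.636, -0.636) + (1.122, -0.786) = (1.759, -1.422) m/s.
Speed = |(1.759, -1.422)| = 2.262 m/s.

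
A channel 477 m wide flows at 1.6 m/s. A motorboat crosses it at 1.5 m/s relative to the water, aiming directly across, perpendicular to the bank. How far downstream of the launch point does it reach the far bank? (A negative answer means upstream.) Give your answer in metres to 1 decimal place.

Perpendicular speed = 1.500 m/s; crossing time = 477 / 1.500 = 318.000 s.
Net downstream speed = 1.600 m/s.
Drift = 1.600 × 318.000 = 508.800 m (downstream).

508.8 m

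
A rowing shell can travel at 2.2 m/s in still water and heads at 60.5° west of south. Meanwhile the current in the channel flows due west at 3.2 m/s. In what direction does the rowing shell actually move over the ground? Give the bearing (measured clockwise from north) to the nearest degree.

Taking east as x and north as y: velocity relative to the water = (-1.915, -1.083) m/s; the water relative to ground = (-3.200, 0.000) m/s.
Velocity relative to ground = (-1.915, -1.083) + (-3.200, 0.000) = (-5.115, -1.083) m/s.
Bearing = atan2(-5.11, -1.08) = 258.04° clockwise from north.

258°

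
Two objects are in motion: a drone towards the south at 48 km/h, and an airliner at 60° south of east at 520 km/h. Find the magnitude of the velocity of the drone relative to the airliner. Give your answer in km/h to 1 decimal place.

479.0 km/h

Taking east as x and north as y: drone velocity = (0.000, -48.000) km/h; airliner velocity = (260.000, -450.333) km/h.
Velocity of drone relative to airliner = (0.000, -48.000) − (260.000, -450.333) = (-260.000, 402.333) km/h.
Magnitude = |(-260.000, 402.333)| = 479.032 km/h.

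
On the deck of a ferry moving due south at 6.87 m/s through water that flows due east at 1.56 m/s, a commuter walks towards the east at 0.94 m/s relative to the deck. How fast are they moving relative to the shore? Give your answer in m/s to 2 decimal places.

7.31 m/s

In east/north components (m/s): commuter relative to ferry = (0.940, 0.000); ferry relative to water = (0.000, -6.870); water relative to ground = (1.560, 0.000).
Sum = (2.500, -6.870) m/s.
Speed = |(2.500, -6.870)| = 7.311 m/s.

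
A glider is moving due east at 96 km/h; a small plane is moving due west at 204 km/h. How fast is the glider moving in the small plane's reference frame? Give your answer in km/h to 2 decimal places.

300.00 km/h

Taking east as x and north as y: glider velocity = (96.000, 0.000) km/h; small plane velocity = (-204.000, 0.000) km/h.
Velocity of glider relative to small plane = (96.000, 0.000) − (-204.000, 0.000) = (300.000, 0.000) km/h.
Magnitude = |(300.000, 0.000)| = 300.000 km/h.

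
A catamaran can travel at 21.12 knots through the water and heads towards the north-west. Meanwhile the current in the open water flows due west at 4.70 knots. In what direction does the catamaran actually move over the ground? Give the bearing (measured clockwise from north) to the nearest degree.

Taking east as x and north as y: velocity relative to the water = (-14.934, 14.934) knots; the water relative to ground = (-4.700, 0.000) knots.
Velocity relative to ground = (-14.934, 14.934) + (-4.700, 0.000) = (-19.634, 14.934) knots.
Bearing = atan2(-19.63, 14.93) = 307.26° clockwise from north.

307°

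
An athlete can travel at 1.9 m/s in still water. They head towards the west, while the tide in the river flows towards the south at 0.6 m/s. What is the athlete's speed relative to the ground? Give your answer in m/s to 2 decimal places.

1.99 m/s

Taking east as x and north as y: velocity relative to the water = (-1.900, 0.000) m/s; the water relative to ground = (0.000, -0.600) m/s.
Velocity relative to ground = (-1.900, 0.000) + (0.000, -0.600) = (-1.900, -0.600) m/s.
Speed = |(-1.900, -0.600)| = 1.992 m/s.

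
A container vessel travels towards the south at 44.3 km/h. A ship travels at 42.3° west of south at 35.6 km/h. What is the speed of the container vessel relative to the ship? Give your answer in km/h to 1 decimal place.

Taking east as x and north as y: container vessel velocity = (0.000, -44.300) km/h; ship velocity = (-23.959, -26.331) km/h.
Velocity of container vessel relative to ship = (0.000, -44.300) − (-23.959, -26.331) = (23.959, -17.969) km/h.
Magnitude = |(23.959, -17.969)| = 29.949 km/h.

29.9 km/h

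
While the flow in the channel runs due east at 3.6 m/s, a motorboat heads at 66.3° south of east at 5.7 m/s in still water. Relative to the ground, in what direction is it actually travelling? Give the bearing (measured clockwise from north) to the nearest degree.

132°

Taking east as x and north as y: velocity relative to the water = (2.291, -5.219) m/s; the water relative to ground = (3.600, 0.000) m/s.
Velocity relative to ground = (2.291, -5.219) + (3.600, 0.000) = (5.891, -5.219) m/s.
Bearing = atan2(5.89, -5.22) = 131.54° clockwise from north.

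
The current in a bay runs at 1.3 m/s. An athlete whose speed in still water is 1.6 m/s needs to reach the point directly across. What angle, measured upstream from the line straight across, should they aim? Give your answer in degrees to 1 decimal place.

To cancel the current, the upstream component of the athlete's velocity must equal the flow: 1.6 sin θ = 1.3.
sin θ = 1.3 / 1.6 = 0.8125.
θ = arcsin(0.8125) = 54.341°.

54.3°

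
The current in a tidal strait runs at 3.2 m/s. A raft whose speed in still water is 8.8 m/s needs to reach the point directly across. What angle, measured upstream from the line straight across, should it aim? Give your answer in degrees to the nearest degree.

To cancel the current, the upstream component of the raft's velocity must equal the flow: 8.8 sin θ = 3.2.
sin θ = 3.2 / 8.8 = 0.3636.
θ = arcsin(0.3636) = 21.324°.

21°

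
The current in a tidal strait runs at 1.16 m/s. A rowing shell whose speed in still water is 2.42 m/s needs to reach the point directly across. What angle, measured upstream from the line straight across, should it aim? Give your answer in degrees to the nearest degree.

29°

To cancel the current, the upstream component of the rowing shell's velocity must equal the flow: 2.42 sin θ = 1.16.
sin θ = 1.16 / 2.42 = 0.4793.
θ = arcsin(0.4793) = 28.642°.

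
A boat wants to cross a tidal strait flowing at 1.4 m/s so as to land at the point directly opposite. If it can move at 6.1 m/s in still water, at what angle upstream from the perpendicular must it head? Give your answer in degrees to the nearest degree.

13°

To cancel the current, the upstream component of the boat's velocity must equal the flow: 6.1 sin θ = 1.4.
sin θ = 1.4 / 6.1 = 0.2295.
θ = arcsin(0.2295) = 13.268°.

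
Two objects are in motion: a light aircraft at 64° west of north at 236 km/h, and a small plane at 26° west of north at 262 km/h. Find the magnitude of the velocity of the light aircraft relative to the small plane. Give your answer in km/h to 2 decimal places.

Taking east as x and north as y: light aircraft velocity = (-212.115, 103.456) km/h; small plane velocity = (-114.853, 235.484) km/h.
Velocity of light aircraft relative to small plane = (-212.115, 103.456) − (-114.853, 235.484) = (-97.262, -132.028) km/h.
Magnitude = |(-97.262, -132.028)| = 163.986 km/h.

163.99 km/h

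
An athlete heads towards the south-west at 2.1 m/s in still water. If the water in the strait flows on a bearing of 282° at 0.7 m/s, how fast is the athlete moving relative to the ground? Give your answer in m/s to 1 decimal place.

Taking east as x and north as y: velocity relative to the water = (-1.485, -1.485) m/s; the water relative to ground = (-0.685, 0.146) m/s.
Velocity relative to ground = (-1.485, -1.485) + (-0.685, 0.146) = (-2.170, -1.339) m/s.
Speed = |(-2.170, -1.339)| = 2.550 m/s.

2.5 m/s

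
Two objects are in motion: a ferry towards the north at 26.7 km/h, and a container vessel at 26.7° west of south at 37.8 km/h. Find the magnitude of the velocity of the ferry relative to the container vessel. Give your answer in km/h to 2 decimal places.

62.81 km/h

Taking east as x and north as y: ferry velocity = (0.000, 26.700) km/h; container vessel velocity = (-16.984, -33.769) km/h.
Velocity of ferry relative to container vessel = (0.000, 26.700) − (-16.984, -33.769) = (16.984, 60.469) km/h.
Magnitude = |(16.984, 60.469)| = 62.809 km/h.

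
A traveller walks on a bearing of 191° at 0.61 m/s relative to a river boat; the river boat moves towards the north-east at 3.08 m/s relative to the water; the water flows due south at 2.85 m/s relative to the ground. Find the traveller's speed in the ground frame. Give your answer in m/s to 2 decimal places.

2.42 m/s

In east/north components (m/s): traveller relative to river boat = (-0.116, -0.599); river boat relative to water = (2.178, 2.178); water relative to ground = (0.000, -2.850).
Sum = (2.061, -1.271) m/s.
Speed = |(2.061, -1.271)| = 2.422 m/s.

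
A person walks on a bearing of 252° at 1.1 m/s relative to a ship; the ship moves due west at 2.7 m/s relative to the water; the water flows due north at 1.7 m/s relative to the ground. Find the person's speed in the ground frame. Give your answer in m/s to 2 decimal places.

In east/north components (m/s): person relative to ship = (-1.046, -0.340); ship relative to water = (-2.700, 0.000); water relative to ground = (0.000, 1.700).
Sum = (-3.746, 1.360) m/s.
Speed = |(-3.746, 1.360)| = 3.985 m/s.

3.99 m/s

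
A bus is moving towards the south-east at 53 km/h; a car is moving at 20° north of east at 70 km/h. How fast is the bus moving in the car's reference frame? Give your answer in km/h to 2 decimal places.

Taking east as x and north as y: bus velocity = (37.477, -37.477) km/h; car velocity = (65.778, 23.941) km/h.
Velocity of bus relative to car = (37.477, -37.477) − (65.778, 23.941) = (-28.302, -61.418) km/h.
Magnitude = |(-28.302, -61.418)| = 67.625 km/h.

67.63 km/h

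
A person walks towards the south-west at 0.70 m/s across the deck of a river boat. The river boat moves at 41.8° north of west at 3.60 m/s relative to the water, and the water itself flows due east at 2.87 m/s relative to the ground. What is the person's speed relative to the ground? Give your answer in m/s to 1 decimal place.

1.9 m/s

In east/north components (m/s): person relative to river boat = (-0.495, -0.495); river boat relative to water = (-2.684, 2.400); water relative to ground = (2.870, 0.000).
Sum = (-0.309, 1.905) m/s.
Speed = |(-0.309, 1.905)| = 1.929 m/s.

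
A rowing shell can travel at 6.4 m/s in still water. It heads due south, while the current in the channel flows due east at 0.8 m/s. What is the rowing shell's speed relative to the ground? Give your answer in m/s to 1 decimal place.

6.4 m/s

Taking east as x and north as y: velocity relative to the water = (0.000, -6.400) m/s; the water relative to ground = (0.800, 0.000) m/s.
Velocity relative to ground = (0.000, -6.400) + (0.800, 0.000) = (0.800, -6.400) m/s.
Speed = |(0.800, -6.400)| = 6.450 m/s.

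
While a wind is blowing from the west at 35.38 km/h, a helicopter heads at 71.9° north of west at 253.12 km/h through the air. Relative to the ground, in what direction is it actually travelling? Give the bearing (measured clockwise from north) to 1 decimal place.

Taking east as x and north as y: velocity relative to the air = (-78.638, 240.595) km/h; the air relative to ground = (35.380, 0.000) km/h.
Velocity relative to ground = (-78.638, 240.595) + (35.380, 0.000) = (-43.258, 240.595) km/h.
Bearing = atan2(-43.26, 240.59) = 349.81° clockwise from north.

349.8°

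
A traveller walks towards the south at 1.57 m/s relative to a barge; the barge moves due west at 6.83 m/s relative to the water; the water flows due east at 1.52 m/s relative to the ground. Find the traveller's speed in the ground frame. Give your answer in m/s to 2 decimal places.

In east/north components (m/s): traveller relative to barge = (0.000, -1.570); barge relative to water = (-6.830, 0.000); water relative to ground = (1.520, 0.000).
Sum = (-5.310, -1.570) m/s.
Speed = |(-5.310, -1.570)| = 5.537 m/s.

5.54 m/s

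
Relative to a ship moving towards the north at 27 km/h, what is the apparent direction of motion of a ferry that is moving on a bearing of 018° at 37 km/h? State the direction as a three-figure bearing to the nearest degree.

Taking east as x and north as y: ferry velocity = (11.434, 35.189) km/h; ship velocity = (0.000, 27.000) km/h.
Velocity of ferry relative to ship = (11.434, 35.189) − (0.000, 27.000) = (11.434, 8.189) km/h.
Bearing = atan2(11.43, 8.19) = 54.39° clockwise from north.

054°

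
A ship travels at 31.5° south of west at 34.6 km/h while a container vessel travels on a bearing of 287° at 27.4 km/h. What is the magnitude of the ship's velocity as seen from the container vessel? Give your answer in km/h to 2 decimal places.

26.30 km/h

Taking east as x and north as y: ship velocity = (-29.501, -18.078) km/h; container vessel velocity = (-26.203, 8.011) km/h.
Velocity of ship relative to container vessel = (-29.501, -18.078) − (-26.203, 8.011) = (-3.299, -26.089) km/h.
Magnitude = |(-3.299, -26.089)| = 26.297 km/h.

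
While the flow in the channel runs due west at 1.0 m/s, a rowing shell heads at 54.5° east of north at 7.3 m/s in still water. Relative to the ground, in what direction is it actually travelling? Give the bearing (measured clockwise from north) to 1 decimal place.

Taking east as x and north as y: velocity relative to the water = (5.943, 4.239) m/s; the water relative to ground = (-1.000, 0.000) m/s.
Velocity relative to ground = (5.943, 4.239) + (-1.000, 0.000) = (4.943, 4.239) m/s.
Bearing = atan2(4.94, 4.24) = 49.38° clockwise from north.

049.4°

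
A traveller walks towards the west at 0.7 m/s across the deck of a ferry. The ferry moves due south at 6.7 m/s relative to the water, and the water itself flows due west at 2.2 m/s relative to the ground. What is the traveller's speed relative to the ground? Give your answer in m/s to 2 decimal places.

7.30 m/s

In east/north components (m/s): traveller relative to ferry = (-0.700, 0.000); ferry relative to water = (0.000, -6.700); water relative to ground = (-2.200, 0.000).
Sum = (-2.900, -6.700) m/s.
Speed = |(-2.900, -6.700)| = 7.301 m/s.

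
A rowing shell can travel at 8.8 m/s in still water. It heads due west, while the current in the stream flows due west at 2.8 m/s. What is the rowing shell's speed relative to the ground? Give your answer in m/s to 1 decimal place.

11.6 m/s

Taking east as x and north as y: velocity relative to the water = (-8.800, 0.000) m/s; the water relative to ground = (-2.800, 0.000) m/s.
Velocity relative to ground = (-8.800, 0.000) + (-2.800, 0.000) = (-11.600, 0.000) m/s.
Speed = |(-11.600, 0.000)| = 11.600 m/s.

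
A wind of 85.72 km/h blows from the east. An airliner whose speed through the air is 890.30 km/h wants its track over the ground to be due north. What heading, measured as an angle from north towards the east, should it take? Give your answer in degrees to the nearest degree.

6°

The wind pushes perpendicular to the desired track; the heading must have a component into the wind equal to 85.72 km/h: 890.30 sin θ = 85.72.
sin θ = 0.0963, so θ = 5.525°.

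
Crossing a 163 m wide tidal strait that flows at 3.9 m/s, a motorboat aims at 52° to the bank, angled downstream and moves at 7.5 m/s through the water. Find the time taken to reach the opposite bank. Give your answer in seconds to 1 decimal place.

The component of the motorboat's velocity perpendicular to the bank is 7.5 × sin 52° = 5.910 m/s.
Only the cross-stream component determines the crossing time; the current contributes nothing perpendicular to the bank.
Time = 163 / 5.910 = 27.580 s.

27.6 s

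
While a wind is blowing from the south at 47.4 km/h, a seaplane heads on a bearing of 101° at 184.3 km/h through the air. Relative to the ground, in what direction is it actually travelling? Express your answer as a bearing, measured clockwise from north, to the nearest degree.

Taking east as x and north as y: velocity relative to the air = (180.914, -35.166) km/h; the air relative to ground = (0.000, 47.400) km/h.
Velocity relative to ground = (180.914, -35.166) + (0.000, 47.400) = (180.914, 12.234) km/h.
Bearing = atan2(180.91, 12.23) = 86.13° clockwise from north.

086°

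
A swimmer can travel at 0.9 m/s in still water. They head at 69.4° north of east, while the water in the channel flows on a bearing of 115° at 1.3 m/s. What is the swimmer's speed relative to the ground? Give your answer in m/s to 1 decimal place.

Taking east as x and north as y: velocity relative to the water = (0.317, 0.842) m/s; the water relative to ground = (1.178, -0.549) m/s.
Velocity relative to ground = (0.317, 0.842) + (1.178, -0.549) = (1.495, 0.293) m/s.
Speed = |(1.495, 0.293)| = 1.523 m/s.

1.5 m/s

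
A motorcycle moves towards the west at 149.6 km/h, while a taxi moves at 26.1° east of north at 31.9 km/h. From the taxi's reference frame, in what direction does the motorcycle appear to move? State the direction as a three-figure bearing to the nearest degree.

Taking east as x and north as y: motorcycle velocity = (-149.600, 0.000) km/h; taxi velocity = (14.034, 28.647) km/h.
Velocity of motorcycle relative to taxi = (-149.600, 0.000) − (14.034, 28.647) = (-163.634, -28.647) km/h.
Bearing = atan2(-163.63, -28.65) = 260.07° clockwise from north.

260°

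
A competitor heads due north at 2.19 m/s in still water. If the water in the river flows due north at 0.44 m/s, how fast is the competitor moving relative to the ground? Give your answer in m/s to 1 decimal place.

Taking east as x and north as y: velocity relative to the water = (0.000, 2.190) m/s; the water relative to ground = (0.000, 0.440) m/s.
Velocity relative to ground = (0.000, 2.190) + (0.000, 0.440) = (0.000, 2.630) m/s.
Speed = |(0.000, 2.630)| = 2.630 m/s.

2.6 m/s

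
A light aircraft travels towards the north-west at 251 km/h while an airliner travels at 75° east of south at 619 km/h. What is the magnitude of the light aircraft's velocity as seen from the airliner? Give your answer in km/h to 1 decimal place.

845.7 km/h

Taking east as x and north as y: light aircraft velocity = (-177.484, 177.484) km/h; airliner velocity = (597.908, -160.209) km/h.
Velocity of light aircraft relative to airliner = (-177.484, 177.484) − (597.908, -160.209) = (-775.392, 337.693) km/h.
Magnitude = |(-775.392, 337.693)| = 845.736 km/h.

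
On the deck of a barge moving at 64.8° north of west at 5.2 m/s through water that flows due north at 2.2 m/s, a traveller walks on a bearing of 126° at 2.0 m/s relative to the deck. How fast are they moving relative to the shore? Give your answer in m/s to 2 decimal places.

In east/north components (m/s): traveller relative to barge = (1.618, -1.176); barge relative to water = (-2.214, 4.705); water relative to ground = (0.000, 2.200).
Sum = (-0.596, 5.730) m/s.
Speed = |(-0.596, 5.730)| = 5.760 m/s.

5.76 m/s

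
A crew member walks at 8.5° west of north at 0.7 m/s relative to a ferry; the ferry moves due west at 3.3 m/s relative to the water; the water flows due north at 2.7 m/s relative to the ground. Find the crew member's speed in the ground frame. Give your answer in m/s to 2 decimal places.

In east/north components (m/s): crew member relative to ferry = (-0.103, 0.692); ferry relative to water = (-3.300, 0.000); water relative to ground = (0.000, 2.700).
Sum = (-3.403, 3.392) m/s.
Speed = |(-3.403, 3.392)| = 4.805 m/s.

4.81 m/s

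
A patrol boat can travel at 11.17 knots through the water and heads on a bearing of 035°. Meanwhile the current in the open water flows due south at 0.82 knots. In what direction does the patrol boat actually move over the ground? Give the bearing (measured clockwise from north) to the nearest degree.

038°

Taking east as x and north as y: velocity relative to the water = (6.407, 9.150) knots; the water relative to ground = (0.000, -0.820) knots.
Velocity relative to ground = (6.407, 9.150) + (0.000, -0.820) = (6.407, 8.330) knots.
Bearing = atan2(6.41, 8.33) = 37.57° clockwise from north.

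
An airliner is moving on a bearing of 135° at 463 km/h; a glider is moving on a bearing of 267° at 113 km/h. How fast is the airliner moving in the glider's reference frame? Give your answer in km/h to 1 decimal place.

Taking east as x and north as y: airliner velocity = (327.390, -327.390) km/h; glider velocity = (-112.845, -5.914) km/h.
Velocity of airliner relative to glider = (327.390, -327.390) − (-112.845, -5.914) = (440.236, -321.476) km/h.
Magnitude = |(440.236, -321.476)| = 545.119 km/h.

545.1 km/h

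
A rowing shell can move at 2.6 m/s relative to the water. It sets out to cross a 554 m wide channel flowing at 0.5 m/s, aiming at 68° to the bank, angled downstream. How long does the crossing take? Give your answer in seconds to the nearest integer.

The component of the rowing shell's velocity perpendicular to the bank is 2.6 × sin 68° = 2.411 m/s.
Only the cross-stream component determines the crossing time; the current contributes nothing perpendicular to the bank.
Time = 554 / 2.411 = 229.811 s.

230 s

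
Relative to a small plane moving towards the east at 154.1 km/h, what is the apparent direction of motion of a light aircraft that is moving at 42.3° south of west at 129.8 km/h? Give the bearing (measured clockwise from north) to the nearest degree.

Taking east as x and north as y: light aircraft velocity = (-96.004, -87.357) km/h; small plane velocity = (154.100, 0.000) km/h.
Velocity of light aircraft relative to small plane = (-96.004, -87.357) − (154.100, 0.000) = (-250.104, -87.357) km/h.
Bearing = atan2(-250.10, -87.36) = 250.75° clockwise from north.

251°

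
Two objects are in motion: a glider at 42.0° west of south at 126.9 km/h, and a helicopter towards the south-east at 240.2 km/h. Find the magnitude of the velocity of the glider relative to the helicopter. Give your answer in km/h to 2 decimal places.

Taking east as x and north as y: glider velocity = (-84.913, -94.305) km/h; helicopter velocity = (169.847, -169.847) km/h.
Velocity of glider relative to helicopter = (-84.913, -94.305) − (169.847, -169.847) = (-254.760, 75.542) km/h.
Magnitude = |(-254.760, 75.542)| = 265.724 km/h.

265.72 km/h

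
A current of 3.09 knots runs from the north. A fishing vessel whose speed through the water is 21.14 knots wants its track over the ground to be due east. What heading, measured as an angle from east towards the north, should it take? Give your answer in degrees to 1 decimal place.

The current pushes perpendicular to the desired track; the heading must have a component into the current equal to 3.09 knots: 21.14 sin θ = 3.09.
sin θ = 0.1462, so θ = 8.405°.

8.4°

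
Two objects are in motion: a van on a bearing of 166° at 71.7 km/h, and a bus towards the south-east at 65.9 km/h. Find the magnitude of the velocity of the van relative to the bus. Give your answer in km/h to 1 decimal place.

37.2 km/h

Taking east as x and north as y: van velocity = (17.346, -69.570) km/h; bus velocity = (46.598, -46.598) km/h.
Velocity of van relative to bus = (17.346, -69.570) − (46.598, -46.598) = (-29.253, -22.972) km/h.
Magnitude = |(-29.253, -22.972)| = 37.194 km/h.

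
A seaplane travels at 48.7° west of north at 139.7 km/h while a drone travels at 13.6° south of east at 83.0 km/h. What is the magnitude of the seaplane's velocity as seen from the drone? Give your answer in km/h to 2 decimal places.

Taking east as x and north as y: seaplane velocity = (-104.952, 92.202) km/h; drone velocity = (80.673, -19.517) km/h.
Velocity of seaplane relative to drone = (-104.952, 92.202) − (80.673, -19.517) = (-185.624, 111.719) km/h.
Magnitude = |(-185.624, 111.719)| = 216.651 km/h.

216.65 km/h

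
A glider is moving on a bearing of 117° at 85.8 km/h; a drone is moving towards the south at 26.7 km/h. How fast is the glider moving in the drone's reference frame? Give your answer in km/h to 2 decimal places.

Taking east as x and north as y: glider velocity = (76.448, -38.952) km/h; drone velocity = (0.000, -26.700) km/h.
Velocity of glider relative to drone = (76.448, -38.952) − (0.000, -26.700) = (76.448, -12.252) km/h.
Magnitude = |(76.448, -12.252)| = 77.424 km/h.

77.42 km/h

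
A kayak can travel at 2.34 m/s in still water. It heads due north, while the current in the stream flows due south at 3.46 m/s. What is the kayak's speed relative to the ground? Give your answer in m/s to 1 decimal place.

Taking east as x and north as y: velocity relative to the water = (0.000, 2.340) m/s; the water relative to ground = (0.000, -3.460) m/s.
Velocity relative to ground = (0.000, 2.340) + (0.000, -3.460) = (0.000, -1.120) m/s.
Speed = |(0.000, -1.120)| = 1.120 m/s.

1.1 m/s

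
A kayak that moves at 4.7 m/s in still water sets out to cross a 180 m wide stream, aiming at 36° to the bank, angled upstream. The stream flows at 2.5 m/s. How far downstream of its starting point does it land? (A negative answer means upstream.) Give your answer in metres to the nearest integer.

Perpendicular speed = 2.763 m/s; crossing time = 180 / 2.763 = 65.156 s.
Net downstream speed = -1.302 m/s.
Drift = -1.302 × 65.156 = -84.858 m (upstream).

-85 m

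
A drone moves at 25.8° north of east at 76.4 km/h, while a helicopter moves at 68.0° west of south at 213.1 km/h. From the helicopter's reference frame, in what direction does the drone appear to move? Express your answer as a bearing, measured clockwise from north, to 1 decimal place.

067.0°

Taking east as x and north as y: drone velocity = (68.784, 33.252) km/h; helicopter velocity = (-197.583, -79.829) km/h.
Velocity of drone relative to helicopter = (68.784, 33.252) − (-197.583, -79.829) = (266.367, 113.080) km/h.
Bearing = atan2(266.37, 113.08) = 67.00° clockwise from north.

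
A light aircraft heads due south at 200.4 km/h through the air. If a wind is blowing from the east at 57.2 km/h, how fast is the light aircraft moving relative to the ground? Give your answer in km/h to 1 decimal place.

Taking east as x and north as y: velocity relative to the air = (0.000, -200.400) km/h; the air relative to ground = (-57.200, 0.000) km/h.
Velocity relative to ground = (0.000, -200.400) + (-57.200, 0.000) = (-57.200, -200.400) km/h.
Speed = |(-57.200, -200.400)| = 208.403 km/h.

208.4 km/h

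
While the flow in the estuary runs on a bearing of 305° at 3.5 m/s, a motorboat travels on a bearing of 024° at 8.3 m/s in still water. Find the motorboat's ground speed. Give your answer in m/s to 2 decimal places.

9.60 m/s

Taking east as x and north as y: velocity relative to the water = (3.376, 7.582) m/s; the water relative to ground = (-2.867, 2.008) m/s.
Velocity relative to ground = (3.376, 7.582) + (-2.867, 2.008) = (0.509, 9.590) m/s.
Speed = |(0.509, 9.590)| = 9.603 m/s.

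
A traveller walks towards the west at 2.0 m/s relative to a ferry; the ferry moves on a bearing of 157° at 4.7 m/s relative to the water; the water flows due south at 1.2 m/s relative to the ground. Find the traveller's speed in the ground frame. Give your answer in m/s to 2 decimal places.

In east/north components (m/s): traveller relative to ferry = (-2.000, 0.000); ferry relative to water = (1.836, -4.326); water relative to ground = (0.000, -1.200).
Sum = (-0.164, -5.526) m/s.
Speed = |(-0.164, -5.526)| = 5.529 m/s.

5.53 m/s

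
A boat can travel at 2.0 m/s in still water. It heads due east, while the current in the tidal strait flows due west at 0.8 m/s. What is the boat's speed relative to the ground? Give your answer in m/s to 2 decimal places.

1.20 m/s

Taking east as x and north as y: velocity relative to the water = (2.000, 0.000) m/s; the water relative to ground = (-0.800, 0.000) m/s.
Velocity relative to ground = (2.000, 0.000) + (-0.800, 0.000) = (1.200, 0.000) m/s.
Speed = |(1.200, 0.000)| = 1.200 m/s.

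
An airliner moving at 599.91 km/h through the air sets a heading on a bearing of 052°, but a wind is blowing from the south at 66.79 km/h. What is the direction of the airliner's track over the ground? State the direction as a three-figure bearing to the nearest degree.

Taking east as x and north as y: velocity relative to the air = (472.736, 369.341) km/h; the air relative to ground = (0.000, 66.790) km/h.
Velocity relative to ground = (472.736, 369.341) + (0.000, 66.790) = (472.736, 436.131) km/h.
Bearing = atan2(472.74, 436.13) = 47.31° clockwise from north.

047°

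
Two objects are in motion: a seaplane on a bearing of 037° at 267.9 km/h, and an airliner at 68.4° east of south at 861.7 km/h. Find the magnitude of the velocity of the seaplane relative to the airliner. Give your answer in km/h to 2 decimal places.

Taking east as x and north as y: seaplane velocity = (161.226, 213.954) km/h; airliner velocity = (801.188, -317.213) km/h.
Velocity of seaplane relative to airliner = (161.226, 213.954) − (801.188, -317.213) = (-639.962, 531.167) km/h.
Magnitude = |(-639.962, 531.167)| = 831.679 km/h.

831.68 km/h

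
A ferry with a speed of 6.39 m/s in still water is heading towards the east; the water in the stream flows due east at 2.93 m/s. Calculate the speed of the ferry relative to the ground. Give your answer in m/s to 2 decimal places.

9.32 m/s

Taking east as x and north as y: velocity relative to the water = (6.390, 0.000) m/s; the water relative to ground = (2.930, 0.000) m/s.
Velocity relative to ground = (6.390, 0.000) + (2.930, 0.000) = (9.320, 0.000) m/s.
Speed = |(9.320, 0.000)| = 9.320 m/s.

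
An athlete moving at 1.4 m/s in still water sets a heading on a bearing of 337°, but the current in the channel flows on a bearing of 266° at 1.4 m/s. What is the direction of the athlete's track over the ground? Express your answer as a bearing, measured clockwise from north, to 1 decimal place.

301.5°

Taking east as x and north as y: velocity relative to the water = (-0.547, 1.289) m/s; the water relative to ground = (-1.397, -0.098) m/s.
Velocity relative to ground = (-0.547, 1.289) + (-1.397, -0.098) = (-1.944, 1.191) m/s.
Bearing = atan2(-1.94, 1.19) = 301.50° clockwise from north.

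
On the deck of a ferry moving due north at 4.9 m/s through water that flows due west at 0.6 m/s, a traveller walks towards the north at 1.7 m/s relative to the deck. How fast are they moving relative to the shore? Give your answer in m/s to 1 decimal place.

6.6 m/s

In east/north components (m/s): traveller relative to ferry = (0.000, 1.700); ferry relative to water = (0.000, 4.900); water relative to ground = (-0.600, 0.000).
Sum = (-0.600, 6.600) m/s.
Speed = |(-0.600, 6.600)| = 6.627 m/s.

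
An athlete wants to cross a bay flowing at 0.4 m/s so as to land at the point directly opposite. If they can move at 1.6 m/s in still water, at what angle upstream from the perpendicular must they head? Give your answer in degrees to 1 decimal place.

To cancel the current, the upstream component of the athlete's velocity must equal the flow: 1.6 sin θ = 0.4.
sin θ = 0.4 / 1.6 = 0.2500.
θ = arcsin(0.2500) = 14.478°.

14.5°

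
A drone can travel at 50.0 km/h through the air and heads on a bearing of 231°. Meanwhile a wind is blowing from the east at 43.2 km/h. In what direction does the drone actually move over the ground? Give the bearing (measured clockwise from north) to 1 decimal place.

249.0°

Taking east as x and north as y: velocity relative to the air = (-38.857, -31.466) km/h; the air relative to ground = (-43.200, 0.000) km/h.
Velocity relative to ground = (-38.857, -31.466) + (-43.200, 0.000) = (-82.057, -31.466) km/h.
Bearing = atan2(-82.06, -31.47) = 249.02° clockwise from north.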